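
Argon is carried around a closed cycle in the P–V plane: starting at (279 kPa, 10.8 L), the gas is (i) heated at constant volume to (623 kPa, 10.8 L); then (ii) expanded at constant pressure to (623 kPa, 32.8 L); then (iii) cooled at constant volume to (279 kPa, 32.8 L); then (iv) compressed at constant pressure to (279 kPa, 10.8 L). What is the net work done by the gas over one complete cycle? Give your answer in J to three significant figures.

W_net ≈ 7570 J

Constant-volume legs do no work.
W(ii) = (623)(32.8 − 10.8) = 13706 J; W(iv) = (279)(10.8 − 32.8) = -6138 J.
W_net = 13706 − 6138 = 7568 J (the clockwise enclosed area).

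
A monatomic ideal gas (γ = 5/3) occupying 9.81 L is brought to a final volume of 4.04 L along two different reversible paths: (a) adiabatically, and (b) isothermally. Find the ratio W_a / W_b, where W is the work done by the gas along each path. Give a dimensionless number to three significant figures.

W_a / W_b ≈ 1.36

Path (a) adiabatic: W = P₁V₁(1 − (V₁/V₂)^(γ−1))/(γ−1) → W_a/(P₁V₁) = -1.21.
Path (b) isothermal: W = P₁V₁ ln(V₂/V₁) → W_b/(P₁V₁) = -0.8872.
W_a / W_b = -1.21 / -0.8872 = 1.364.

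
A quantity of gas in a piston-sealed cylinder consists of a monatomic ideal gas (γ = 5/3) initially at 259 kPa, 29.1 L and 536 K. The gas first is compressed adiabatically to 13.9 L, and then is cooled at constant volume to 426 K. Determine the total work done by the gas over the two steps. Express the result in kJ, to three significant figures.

Step 1 (adiabatic): W = (P₁V₁ − P₂V₂)/(γ−1) = (7537 − 12334)/0.667 = -7196 J.
Step 2 (isochoric): W = 0 (constant volume).
W_total = -7196 + 0 = -7196 J.

W_total ≈ -7.20 kJ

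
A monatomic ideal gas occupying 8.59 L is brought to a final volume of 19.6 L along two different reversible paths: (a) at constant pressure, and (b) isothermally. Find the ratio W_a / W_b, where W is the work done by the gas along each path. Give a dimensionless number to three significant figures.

Path (a) isobaric: W = P₁(V₂ − V₁) → W_a/(P₁V₁) = 1.282.
Path (b) isothermal: W = P₁V₁ ln(V₂/V₁) → W_b/(P₁V₁) = 0.8249.
W_a / W_b = 1.282 / 0.8249 = 1.554.

W_a / W_b ≈ 1.55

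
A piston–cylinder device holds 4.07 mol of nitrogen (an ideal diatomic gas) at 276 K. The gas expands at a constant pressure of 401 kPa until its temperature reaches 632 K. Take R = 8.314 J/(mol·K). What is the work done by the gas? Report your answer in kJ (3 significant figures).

Isobaric: W = P ΔV = nR ΔT.
W = (4.07)(8.314)(632 − 276) = 12046 J.

W ≈ 12.0 kJ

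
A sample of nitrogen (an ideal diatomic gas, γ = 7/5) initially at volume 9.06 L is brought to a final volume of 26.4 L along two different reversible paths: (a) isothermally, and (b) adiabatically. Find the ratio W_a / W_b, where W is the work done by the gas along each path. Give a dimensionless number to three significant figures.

Path (a) isothermal: W = P₁V₁ ln(V₂/V₁) → W_a/(P₁V₁) = 1.069.
Path (b) adiabatic: W = P₁V₁(1 − (V₁/V₂)^(γ−1))/(γ−1) → W_b/(P₁V₁) = 0.8701.
W_a / W_b = 1.069 / 0.8701 = 1.229.

W_a / W_b ≈ 1.23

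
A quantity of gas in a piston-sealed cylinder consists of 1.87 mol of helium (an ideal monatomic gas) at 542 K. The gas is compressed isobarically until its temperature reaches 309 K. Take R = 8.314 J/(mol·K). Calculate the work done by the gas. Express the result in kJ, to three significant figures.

W ≈ -3.62 kJ

Isobaric: W = P ΔV = nR ΔT.
W = (1.87)(8.314)(309 − 542) = -3622 J.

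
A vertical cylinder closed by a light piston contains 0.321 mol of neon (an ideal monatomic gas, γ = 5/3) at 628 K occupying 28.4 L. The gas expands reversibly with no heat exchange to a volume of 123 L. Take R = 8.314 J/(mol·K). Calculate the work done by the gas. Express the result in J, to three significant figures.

Adiabatic: TV^(γ−1) = const with γ = 5/3.
T₂ = T₁ (V₁/V₂)^(γ−1) = 628 × (28.4/123)^0.667 = 628 × 0.3764 = 236.4 K.
W_by = nCᵥ(T₁ − T₂) = (0.321)(12.47)(628 − 236.4) = 1568 J.

W ≈ 1570 J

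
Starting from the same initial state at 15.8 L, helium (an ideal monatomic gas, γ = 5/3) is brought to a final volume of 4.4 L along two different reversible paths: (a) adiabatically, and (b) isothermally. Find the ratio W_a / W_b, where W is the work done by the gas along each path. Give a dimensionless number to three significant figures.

W_a / W_b ≈ 1.58

Path (a) adiabatic: W = P₁V₁(1 − (V₁/V₂)^(γ−1))/(γ−1) → W_a/(P₁V₁) = -2.017.
Path (b) isothermal: W = P₁V₁ ln(V₂/V₁) → W_b/(P₁V₁) = -1.278.
W_a / W_b = -2.017 / -1.278 = 1.578.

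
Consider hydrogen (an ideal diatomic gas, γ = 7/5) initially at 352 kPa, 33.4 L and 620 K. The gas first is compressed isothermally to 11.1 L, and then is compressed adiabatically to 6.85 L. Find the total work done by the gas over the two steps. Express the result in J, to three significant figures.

W_total ≈ -19200 J

Step 1 (isothermal): W = P₁V₁ ln(V₂/V₁) = (11757) ln(11.1/33.4) = -12951 J.
After step 1: P = 1059 kPa, V = 11.1 L, T = 620 K.
Step 2 (adiabatic): W = (P₁V₁ − P₂V₂)/(γ−1) = (11757 − 14261)/0.4 = -6260 J.
W_total = -12951 − 6260 = -19211 J.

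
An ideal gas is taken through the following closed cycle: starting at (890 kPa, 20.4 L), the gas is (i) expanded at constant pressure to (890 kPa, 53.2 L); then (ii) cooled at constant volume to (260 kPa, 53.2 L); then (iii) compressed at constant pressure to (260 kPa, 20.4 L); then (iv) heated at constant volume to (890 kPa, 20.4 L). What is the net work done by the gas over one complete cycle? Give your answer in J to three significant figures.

Constant-volume legs do no work.
W(i) = (890)(53.2 − 20.4) = 29192 J; W(iii) = (260)(20.4 − 53.2) = -8528 J.
W_net = 29192 − 8528 = 20664 J (the clockwise enclosed area).

W_net ≈ 20700 J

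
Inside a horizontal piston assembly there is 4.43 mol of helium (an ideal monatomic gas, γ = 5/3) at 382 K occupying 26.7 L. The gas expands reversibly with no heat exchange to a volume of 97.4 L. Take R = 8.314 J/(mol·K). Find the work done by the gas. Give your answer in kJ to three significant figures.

W ≈ 12.2 kJ

Adiabatic: TV^(γ−1) = const with γ = 5/3.
T₂ = T₁ (V₁/V₂)^(γ−1) = 382 × (26.7/97.4)^0.667 = 382 × 0.422 = 161.2 K.
W_by = nCᵥ(T₁ − T₂) = (4.43)(12.47)(382 − 161.2) = 12198 J.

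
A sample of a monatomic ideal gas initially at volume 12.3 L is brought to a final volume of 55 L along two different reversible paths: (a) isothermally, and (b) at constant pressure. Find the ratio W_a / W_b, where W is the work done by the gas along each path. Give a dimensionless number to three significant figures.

W_a / W_b ≈ 0.431

Path (a) isothermal: W = P₁V₁ ln(V₂/V₁) → W_a/(P₁V₁) = 1.498.
Path (b) isobaric: W = P₁(V₂ − V₁) → W_b/(P₁V₁) = 3.472.
W_a / W_b = 1.498 / 3.472 = 0.4314.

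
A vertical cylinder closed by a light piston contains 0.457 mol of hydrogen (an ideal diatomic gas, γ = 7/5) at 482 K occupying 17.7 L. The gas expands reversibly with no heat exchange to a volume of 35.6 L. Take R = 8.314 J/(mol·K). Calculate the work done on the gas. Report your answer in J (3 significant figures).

Adiabatic: TV^(γ−1) = const with γ = 7/5.
T₂ = T₁ (V₁/V₂)^(γ−1) = 482 × (17.7/35.6)^0.4 = 482 × 0.7562 = 364.5 K.
W_by = nCᵥ(T₁ − T₂) = (0.457)(20.79)(482 − 364.5) = 1116 J.
Work on gas = −W_by = -1116 J.

W ≈ -1120 J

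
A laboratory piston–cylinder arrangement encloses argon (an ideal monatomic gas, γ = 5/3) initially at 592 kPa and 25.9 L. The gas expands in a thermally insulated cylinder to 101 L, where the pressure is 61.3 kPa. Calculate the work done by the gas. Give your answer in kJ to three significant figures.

W ≈ 13.7 kJ

Adiabatic: W = (P₁V₁ − P₂V₂)/(γ − 1) with γ = 5/3.
P₁V₁ = 15333 J, P₂V₂ = 6191 J.
W = (15333 − 6191) / 0.6667 = 13712 J.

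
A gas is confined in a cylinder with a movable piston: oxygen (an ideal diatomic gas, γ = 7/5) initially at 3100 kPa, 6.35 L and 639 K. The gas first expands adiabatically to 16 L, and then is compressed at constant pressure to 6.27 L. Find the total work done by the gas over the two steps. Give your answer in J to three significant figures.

Step 1 (adiabatic): W = (P₁V₁ − P₂V₂)/(γ−1) = (19685 − 13602)/0.4 = 15208 J.
After step 1: P = 850.1 kPa, V = 16 L, T = 441.5 K.
Step 2 (isobaric): W = PΔV = (850.1 kPa)(6.27 − 16 L) = -8272 J.
W_total = 15208 − 8272 = 6936 J.

W_total ≈ 6940 J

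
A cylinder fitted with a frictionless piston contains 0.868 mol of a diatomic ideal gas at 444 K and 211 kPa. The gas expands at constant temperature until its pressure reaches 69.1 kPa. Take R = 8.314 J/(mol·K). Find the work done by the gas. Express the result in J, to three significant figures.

W ≈ 3580 J

Isothermal process: W = nRT ln(V₂/V₁) = nRT ln(P₁/P₂).
W = (0.868)(8.314)(444) × ln(211/69.1)
  = 3204 × ln(3.054) = 3204 × 1.116
W_by_gas = 3577 J.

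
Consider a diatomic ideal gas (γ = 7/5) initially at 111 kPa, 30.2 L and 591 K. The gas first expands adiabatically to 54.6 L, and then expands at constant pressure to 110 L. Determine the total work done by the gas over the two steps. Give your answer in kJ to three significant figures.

Step 1 (adiabatic): W = (P₁V₁ − P₂V₂)/(γ−1) = (3352 − 2645)/0.4 = 1768 J.
After step 1: P = 48.45 kPa, V = 54.6 L, T = 466.4 K.
Step 2 (isobaric): W = PΔV = (48.45 kPa)(110 − 54.6 L) = 2684 J.
W_total = 1768 + 2684 = 4451 J.

W_total ≈ 4.45 kJ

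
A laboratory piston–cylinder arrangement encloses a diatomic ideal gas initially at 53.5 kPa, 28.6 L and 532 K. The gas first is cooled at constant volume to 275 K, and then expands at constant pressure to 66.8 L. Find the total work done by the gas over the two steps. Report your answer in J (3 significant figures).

Step 1 (isochoric): W = 0 (constant volume).
After step 1: P = 27.66 kPa (V unchanged).
Step 2 (isobaric): W = PΔV = (27.66 kPa)(66.8 − 28.6 L) = 1056 J.
W_total = 0 + 1056 = 1056 J.

W_total ≈ 1060 J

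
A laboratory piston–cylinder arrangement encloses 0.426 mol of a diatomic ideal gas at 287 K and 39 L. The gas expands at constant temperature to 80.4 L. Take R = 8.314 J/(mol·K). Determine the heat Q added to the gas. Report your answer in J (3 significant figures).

Q ≈ 735 J

Isothermal ⇒ ΔU = 0, so Q = W = nRT ln(V₂/V₁).
Q = (0.426)(8.314)(287) ln(80.4/39) = 1016 × 0.7235 = 735.4 J.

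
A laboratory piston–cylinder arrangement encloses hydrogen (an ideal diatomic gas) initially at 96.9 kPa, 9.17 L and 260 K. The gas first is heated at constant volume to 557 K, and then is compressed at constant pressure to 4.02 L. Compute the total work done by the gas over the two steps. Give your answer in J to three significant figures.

W_total ≈ -1070 J

Step 1 (isochoric): W = 0 (constant volume).
After step 1: P = 207.6 kPa (V unchanged).
Step 2 (isobaric): W = PΔV = (207.6 kPa)(4.02 − 9.17 L) = -1069 J.
W_total = 0 − 1069 = -1069 J.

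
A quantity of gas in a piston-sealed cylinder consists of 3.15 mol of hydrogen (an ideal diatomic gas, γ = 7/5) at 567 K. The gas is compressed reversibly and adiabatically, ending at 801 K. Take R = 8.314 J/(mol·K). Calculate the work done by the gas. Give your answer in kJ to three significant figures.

Adiabatic ⇒ Q = 0, so W_by = −ΔU = nCᵥ(T₁ − T₂).
Cᵥ = 5R/2 = 20.79 J/(mol·K).
W = (3.15)(20.79)(567 − 801) = -15321 J.

W ≈ -15.3 kJ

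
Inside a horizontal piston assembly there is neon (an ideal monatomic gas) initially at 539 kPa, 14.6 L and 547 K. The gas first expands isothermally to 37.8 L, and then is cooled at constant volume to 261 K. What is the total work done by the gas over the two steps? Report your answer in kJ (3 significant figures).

W_total ≈ 7.49 kJ

Step 1 (isothermal): W = P₁V₁ ln(V₂/V₁) = (7869) ln(37.8/14.6) = 7486 J.
Step 2 (isochoric): W = 0 (constant volume).
W_total = 7486 + 0 = 7486 J.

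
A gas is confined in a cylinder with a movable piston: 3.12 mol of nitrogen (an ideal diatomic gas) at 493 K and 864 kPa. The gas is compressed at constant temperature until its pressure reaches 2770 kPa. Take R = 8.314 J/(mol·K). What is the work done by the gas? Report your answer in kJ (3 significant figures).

W ≈ -14.9 kJ

Isothermal process: W = nRT ln(V₂/V₁) = nRT ln(P₁/P₂).
W = (3.12)(8.314)(493) × ln(864/2770)
  = 12788 × ln(0.3119) = 12788 × -1.165
W_by_gas = -14899 J.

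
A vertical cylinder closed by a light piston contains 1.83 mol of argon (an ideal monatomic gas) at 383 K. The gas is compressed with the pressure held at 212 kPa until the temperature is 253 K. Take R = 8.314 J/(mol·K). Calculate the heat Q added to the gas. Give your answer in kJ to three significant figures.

Isobaric: W = nRΔT = (1.83)(8.314)(-130) = -1978 J.
ΔU = nCᵥΔT with Cᵥ = 3R/2: ΔU = (1.83)(12.47)(-130) = -2967 J.
Q = ΔU + W = -2967 − 1978 = -4945 J.

Q ≈ -4.94 kJ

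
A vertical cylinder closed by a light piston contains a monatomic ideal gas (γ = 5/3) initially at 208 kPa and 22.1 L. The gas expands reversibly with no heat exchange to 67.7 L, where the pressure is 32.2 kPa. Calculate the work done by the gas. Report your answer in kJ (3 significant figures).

Adiabatic: W = (P₁V₁ − P₂V₂)/(γ − 1) with γ = 5/3.
P₁V₁ = 4597 J, P₂V₂ = 2180 J.
W = (4597 − 2180) / 0.6667 = 3625 J.

W ≈ 3.63 kJ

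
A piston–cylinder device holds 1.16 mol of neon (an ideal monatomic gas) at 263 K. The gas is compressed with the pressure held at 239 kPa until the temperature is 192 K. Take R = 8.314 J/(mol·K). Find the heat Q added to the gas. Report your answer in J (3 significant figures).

Isobaric: W = nRΔT = (1.16)(8.314)(-71) = -684.7 J.
ΔU = nCᵥΔT with Cᵥ = 3R/2: ΔU = (1.16)(12.47)(-71) = -1027 J.
Q = ΔU + W = -1027 − 684.7 = -1712 J.

Q ≈ -1710 J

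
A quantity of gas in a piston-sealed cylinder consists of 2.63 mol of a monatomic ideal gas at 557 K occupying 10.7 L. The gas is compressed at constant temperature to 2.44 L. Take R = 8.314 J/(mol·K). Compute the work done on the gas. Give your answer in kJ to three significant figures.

Isothermal: W = nRT ln(V₂/V₁).
W = (2.63)(8.314)(557) × ln(2.44/10.7)
  = 12179 × -1.478
W_by_gas = -18004 J; work on gas = −W_by = 18004 J.

W ≈ 18.0 kJ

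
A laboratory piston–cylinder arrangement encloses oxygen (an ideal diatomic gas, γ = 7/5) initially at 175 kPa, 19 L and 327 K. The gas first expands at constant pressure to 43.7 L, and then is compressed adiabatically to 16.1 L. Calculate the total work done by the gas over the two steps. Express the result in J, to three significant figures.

W_total ≈ -5060 J

Step 1 (isobaric): W = PΔV = (175 kPa)(43.7 − 19 L) = 4323 J.
After step 1: P = 175 kPa, V = 43.7 L, T = 752.1 K.
Step 2 (adiabatic): W = (P₁V₁ − P₂V₂)/(γ−1) = (7648 − 11402)/0.4 = -9386 J.
W_total = 4323 − 9386 = -5064 J.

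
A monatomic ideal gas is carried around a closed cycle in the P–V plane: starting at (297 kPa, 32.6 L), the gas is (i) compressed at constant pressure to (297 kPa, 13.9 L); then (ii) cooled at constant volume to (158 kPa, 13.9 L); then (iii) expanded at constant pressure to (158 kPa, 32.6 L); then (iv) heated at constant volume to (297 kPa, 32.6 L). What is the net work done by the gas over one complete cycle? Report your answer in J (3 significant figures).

W_net ≈ -2600 J

Constant-volume legs do no work.
W(i) = (297)(13.9 − 32.6) = -5554 J; W(iii) = (158)(32.6 − 13.9) = 2955 J.
W_net = -5554 + 2955 = -2599 J (the counter-clockwise enclosed area).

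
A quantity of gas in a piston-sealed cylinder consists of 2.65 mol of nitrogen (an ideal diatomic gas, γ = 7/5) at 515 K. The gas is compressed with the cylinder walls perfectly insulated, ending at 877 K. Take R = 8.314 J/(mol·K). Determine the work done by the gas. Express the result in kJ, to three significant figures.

Adiabatic ⇒ Q = 0, so W_by = −ΔU = nCᵥ(T₁ − T₂).
Cᵥ = 5R/2 = 20.79 J/(mol·K).
W = (2.65)(20.79)(515 − 877) = -19939 J.

W ≈ -19.9 kJ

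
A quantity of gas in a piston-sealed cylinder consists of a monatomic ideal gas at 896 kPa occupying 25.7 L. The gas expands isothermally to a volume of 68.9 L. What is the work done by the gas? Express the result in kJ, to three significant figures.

Isothermal: W = nRT ln(V₂/V₁) = P₁V₁ ln(V₂/V₁).
P₁V₁ = (896 kPa)(25.7 L) = 23027 J.
W = 23027 × ln(68.9/25.7) = 23027 × 0.9862
W_by_gas = 22709 J.

W ≈ 22.7 kJ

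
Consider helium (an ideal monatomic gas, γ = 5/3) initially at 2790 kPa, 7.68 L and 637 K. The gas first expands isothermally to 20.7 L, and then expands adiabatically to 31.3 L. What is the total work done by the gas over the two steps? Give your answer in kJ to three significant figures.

Step 1 (isothermal): W = P₁V₁ ln(V₂/V₁) = (21427) ln(20.7/7.68) = 21245 J.
After step 1: P = 1035 kPa, V = 20.7 L, T = 637 K.
Step 2 (adiabatic): W = (P₁V₁ − P₂V₂)/(γ−1) = (21427 − 16265)/0.667 = 7744 J.
W_total = 21245 + 7744 = 28989 J.

W_total ≈ 29.0 kJ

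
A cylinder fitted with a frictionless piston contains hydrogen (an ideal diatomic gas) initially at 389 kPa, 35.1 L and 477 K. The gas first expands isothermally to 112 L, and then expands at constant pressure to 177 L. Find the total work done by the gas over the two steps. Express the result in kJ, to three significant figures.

W_total ≈ 23.8 kJ

Step 1 (isothermal): W = P₁V₁ ln(V₂/V₁) = (13654) ln(112/35.1) = 15843 J.
After step 1: P = 121.9 kPa, V = 112 L, T = 477 K.
Step 2 (isobaric): W = PΔV = (121.9 kPa)(177 − 112 L) = 7924 J.
W_total = 15843 + 7924 = 23767 J.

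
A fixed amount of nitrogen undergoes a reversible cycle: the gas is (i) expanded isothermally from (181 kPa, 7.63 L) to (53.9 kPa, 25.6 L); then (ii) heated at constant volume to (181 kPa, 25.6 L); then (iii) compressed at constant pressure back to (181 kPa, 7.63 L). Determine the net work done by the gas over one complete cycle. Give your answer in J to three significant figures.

Leg (i): W = PᵢVᵢ ln(V_f/Vᵢ) = (1381) ln(25.6/7.63) = 1672 J.
Leg (ii): W = 0.
Leg (iii): W = PΔV = (181)(7.63 − 25.6) = -3253 J.
W_net = 1672 − 3253 = -1581 J.

W_net ≈ -1580 J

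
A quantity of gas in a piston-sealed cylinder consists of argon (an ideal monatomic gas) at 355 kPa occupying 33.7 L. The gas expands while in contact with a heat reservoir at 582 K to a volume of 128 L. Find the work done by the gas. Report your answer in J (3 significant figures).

W ≈ 16000 J

Isothermal: W = nRT ln(V₂/V₁) = P₁V₁ ln(V₂/V₁).
P₁V₁ = (355 kPa)(33.7 L) = 11964 J.
W = 11964 × ln(128/33.7) = 11964 × 1.335
W_by_gas = 15966 J.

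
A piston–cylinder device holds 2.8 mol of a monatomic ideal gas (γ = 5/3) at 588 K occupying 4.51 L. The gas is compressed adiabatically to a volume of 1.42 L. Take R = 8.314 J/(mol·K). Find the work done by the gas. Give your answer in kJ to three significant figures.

Adiabatic: TV^(γ−1) = const with γ = 5/3.
T₂ = T₁ (V₁/V₂)^(γ−1) = 588 × (4.51/1.42)^0.667 = 588 × 2.161 = 1270 K.
W_by = nCᵥ(T₁ − T₂) = (2.8)(12.47)(588 − 1270) = -23832 J.

W ≈ -23.8 kJ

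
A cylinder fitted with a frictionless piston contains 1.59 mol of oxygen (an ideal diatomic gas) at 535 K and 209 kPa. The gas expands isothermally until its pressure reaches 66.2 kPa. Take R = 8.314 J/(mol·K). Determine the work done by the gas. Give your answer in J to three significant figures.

Isothermal process: W = nRT ln(V₂/V₁) = nRT ln(P₁/P₂).
W = (1.59)(8.314)(535) × ln(209/66.2)
  = 7072 × ln(3.157) = 7072 × 1.15
W_by_gas = 8131 J.

W ≈ 8130 J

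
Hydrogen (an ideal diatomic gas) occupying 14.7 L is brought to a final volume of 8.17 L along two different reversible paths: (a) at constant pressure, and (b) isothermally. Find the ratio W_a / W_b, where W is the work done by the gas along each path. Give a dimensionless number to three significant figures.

W_a / W_b ≈ 0.756

Path (a) isobaric: W = P₁(V₂ − V₁) → W_a/(P₁V₁) = -0.4442.
Path (b) isothermal: W = P₁V₁ ln(V₂/V₁) → W_b/(P₁V₁) = -0.5874.
W_a / W_b = -0.4442 / -0.5874 = 0.7563.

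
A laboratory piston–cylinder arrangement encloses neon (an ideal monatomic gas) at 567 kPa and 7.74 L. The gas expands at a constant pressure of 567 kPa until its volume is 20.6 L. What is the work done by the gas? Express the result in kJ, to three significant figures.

Isobaric: W = P ΔV.
W = (567 kPa)(20.6 − 7.74 L) = (567)(12.86) = 7292 J.

W ≈ 7.29 kJ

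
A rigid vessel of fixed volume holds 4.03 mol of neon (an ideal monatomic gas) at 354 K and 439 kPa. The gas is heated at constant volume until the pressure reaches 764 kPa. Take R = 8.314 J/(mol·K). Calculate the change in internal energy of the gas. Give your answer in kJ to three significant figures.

Constant volume ⇒ W = 0, so Q = ΔU = nCᵥΔT with Cᵥ = 3R/2 = 12.47 J/(mol·K).
At constant V, T₂/T₁ = P₂/P₁ ⇒ ΔT = T₁(P₂/P₁ − 1) = 354·(764/439 − 1) = 262.1 K.
ΔU = (4.03)(12.47)(262.1) = 13171 J.

ΔU ≈ 13.2 kJ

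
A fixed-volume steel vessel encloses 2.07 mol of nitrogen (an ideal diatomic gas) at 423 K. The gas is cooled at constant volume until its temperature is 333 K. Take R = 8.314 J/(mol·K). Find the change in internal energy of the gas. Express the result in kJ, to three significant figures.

ΔU ≈ -3.87 kJ

Constant volume ⇒ W = 0, so Q = ΔU = nCᵥΔT with Cᵥ = 5R/2 = 20.79 J/(mol·K).
ΔU = (2.07)(20.79)(333 − 423) = -3872 J.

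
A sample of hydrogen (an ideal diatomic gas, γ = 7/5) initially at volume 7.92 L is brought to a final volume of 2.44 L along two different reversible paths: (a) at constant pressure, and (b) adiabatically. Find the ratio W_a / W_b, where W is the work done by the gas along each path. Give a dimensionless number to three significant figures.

W_a / W_b ≈ 0.460

Path (a) isobaric: W = P₁(V₂ − V₁) → W_a/(P₁V₁) = -0.6919.
Path (b) adiabatic: W = P₁V₁(1 − (V₁/V₂)^(γ−1))/(γ−1) → W_b/(P₁V₁) = -1.504.
W_a / W_b = -0.6919 / -1.504 = 0.4601.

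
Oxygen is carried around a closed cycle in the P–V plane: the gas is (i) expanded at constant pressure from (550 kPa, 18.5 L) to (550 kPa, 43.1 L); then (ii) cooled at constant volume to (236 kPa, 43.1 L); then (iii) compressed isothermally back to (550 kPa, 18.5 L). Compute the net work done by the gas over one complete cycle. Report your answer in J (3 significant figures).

W_net ≈ 4930 J

Leg (i): W = PΔV = (550)(43.1 − 18.5) = 13530 J.
Leg (ii): W = 0.
Leg (iii): W = PᵢVᵢ ln(V_f/Vᵢ) = (10172) ln(18.5/43.1) = -8603 J.
W_net = 13530 − 8603 = 4927 J.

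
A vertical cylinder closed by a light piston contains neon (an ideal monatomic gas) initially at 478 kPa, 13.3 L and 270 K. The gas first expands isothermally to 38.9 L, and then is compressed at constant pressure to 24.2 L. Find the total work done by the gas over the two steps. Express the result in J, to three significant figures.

Step 1 (isothermal): W = P₁V₁ ln(V₂/V₁) = (6357) ln(38.9/13.3) = 6823 J.
After step 1: P = 163.4 kPa, V = 38.9 L, T = 270 K.
Step 2 (isobaric): W = PΔV = (163.4 kPa)(24.2 − 38.9 L) = -2402 J.
W_total = 6823 − 2402 = 4421 J.

W_total ≈ 4420 J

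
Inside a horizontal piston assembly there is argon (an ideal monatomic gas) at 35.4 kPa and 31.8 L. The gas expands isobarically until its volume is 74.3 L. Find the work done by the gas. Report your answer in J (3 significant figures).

Isobaric: W = P ΔV.
W = (35.4 kPa)(74.3 − 31.8 L) = (35.4)(42.5) = 1504 J.

W ≈ 1500 J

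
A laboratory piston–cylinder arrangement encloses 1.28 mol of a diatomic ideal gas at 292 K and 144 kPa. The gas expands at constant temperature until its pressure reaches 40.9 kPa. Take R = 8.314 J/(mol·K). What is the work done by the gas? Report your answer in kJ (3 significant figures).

W ≈ 3.91 kJ

Isothermal process: W = nRT ln(V₂/V₁) = nRT ln(P₁/P₂).
W = (1.28)(8.314)(292) × ln(144/40.9)
  = 3107 × ln(3.521) = 3107 × 1.259
W_by_gas = 3911 J.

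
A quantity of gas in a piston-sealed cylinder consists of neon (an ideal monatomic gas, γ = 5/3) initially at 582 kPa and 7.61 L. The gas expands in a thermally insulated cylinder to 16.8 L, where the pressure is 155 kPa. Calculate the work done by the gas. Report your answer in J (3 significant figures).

W ≈ 2740 J

Adiabatic: W = (P₁V₁ − P₂V₂)/(γ − 1) with γ = 5/3.
P₁V₁ = 4429 J, P₂V₂ = 2604 J.
W = (4429 − 2604) / 0.6667 = 2738 J.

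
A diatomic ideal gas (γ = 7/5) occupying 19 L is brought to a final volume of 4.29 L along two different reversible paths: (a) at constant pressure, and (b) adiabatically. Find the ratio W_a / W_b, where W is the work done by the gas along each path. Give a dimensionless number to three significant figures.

Path (a) isobaric: W = P₁(V₂ − V₁) → W_a/(P₁V₁) = -0.7742.
Path (b) adiabatic: W = P₁V₁(1 − (V₁/V₂)^(γ−1))/(γ−1) → W_b/(P₁V₁) = -2.034.
W_a / W_b = -0.7742 / -2.034 = 0.3807.

W_a / W_b ≈ 0.381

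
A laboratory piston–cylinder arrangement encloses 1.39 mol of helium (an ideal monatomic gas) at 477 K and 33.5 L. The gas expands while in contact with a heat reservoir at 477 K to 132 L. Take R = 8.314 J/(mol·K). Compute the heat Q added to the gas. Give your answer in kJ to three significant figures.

Q ≈ 7.56 kJ

Isothermal ⇒ ΔU = 0, so Q = W = nRT ln(V₂/V₁).
Q = (1.39)(8.314)(477) ln(132/33.5) = 5512 × 1.371 = 7559 J.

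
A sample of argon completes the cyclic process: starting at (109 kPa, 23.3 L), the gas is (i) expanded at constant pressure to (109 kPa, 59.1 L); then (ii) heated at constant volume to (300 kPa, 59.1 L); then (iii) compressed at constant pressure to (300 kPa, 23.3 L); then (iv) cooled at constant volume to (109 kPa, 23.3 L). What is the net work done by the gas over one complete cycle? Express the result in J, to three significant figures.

W_net ≈ -6840 J

Constant-volume legs do no work.
W(i) = (109)(59.1 − 23.3) = 3902 J; W(iii) = (300)(23.3 − 59.1) = -10740 J.
W_net = 3902 − 10740 = -6838 J (the counter-clockwise enclosed area).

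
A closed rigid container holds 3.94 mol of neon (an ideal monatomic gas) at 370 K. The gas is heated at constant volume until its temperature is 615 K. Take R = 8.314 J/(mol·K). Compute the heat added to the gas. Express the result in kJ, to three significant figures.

Q ≈ 12.0 kJ

Constant volume ⇒ W = 0, so Q = ΔU = nCᵥΔT with Cᵥ = 3R/2 = 12.47 J/(mol·K).
ΔU = (3.94)(12.47)(615 − 370) = 12038 J.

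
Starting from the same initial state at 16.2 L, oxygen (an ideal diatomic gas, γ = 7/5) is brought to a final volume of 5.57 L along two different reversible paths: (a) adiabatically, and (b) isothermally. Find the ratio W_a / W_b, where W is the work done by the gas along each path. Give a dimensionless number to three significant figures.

Path (a) adiabatic: W = P₁V₁(1 − (V₁/V₂)^(γ−1))/(γ−1) → W_a/(P₁V₁) = -1.332.
Path (b) isothermal: W = P₁V₁ ln(V₂/V₁) → W_b/(P₁V₁) = -1.068.
W_a / W_b = -1.332 / -1.068 = 1.247.

W_a / W_b ≈ 1.25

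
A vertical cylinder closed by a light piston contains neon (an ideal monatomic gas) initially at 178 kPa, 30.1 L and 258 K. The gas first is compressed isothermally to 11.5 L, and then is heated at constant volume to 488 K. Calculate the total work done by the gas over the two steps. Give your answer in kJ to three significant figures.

W_total ≈ -5.16 kJ

Step 1 (isothermal): W = P₁V₁ ln(V₂/V₁) = (5358) ln(11.5/30.1) = -5155 J.
Step 2 (isochoric): W = 0 (constant volume).
W_total = -5155 + 0 = -5155 J.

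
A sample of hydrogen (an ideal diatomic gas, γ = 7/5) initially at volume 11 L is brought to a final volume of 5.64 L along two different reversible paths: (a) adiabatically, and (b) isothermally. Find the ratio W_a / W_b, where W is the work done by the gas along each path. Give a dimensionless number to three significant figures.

Path (a) adiabatic: W = P₁V₁(1 − (V₁/V₂)^(γ−1))/(γ−1) → W_a/(P₁V₁) = -0.7658.
Path (b) isothermal: W = P₁V₁ ln(V₂/V₁) → W_b/(P₁V₁) = -0.668.
W_a / W_b = -0.7658 / -0.668 = 1.146.

W_a / W_b ≈ 1.15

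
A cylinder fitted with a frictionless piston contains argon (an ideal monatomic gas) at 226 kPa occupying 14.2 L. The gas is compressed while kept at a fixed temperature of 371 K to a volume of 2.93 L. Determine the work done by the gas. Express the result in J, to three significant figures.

Isothermal: W = nRT ln(V₂/V₁) = P₁V₁ ln(V₂/V₁).
P₁V₁ = (226 kPa)(14.2 L) = 3209 J.
W = 3209 × ln(2.93/14.2) = 3209 × -1.578
W_by_gas = -5065 J.

W ≈ -5060 J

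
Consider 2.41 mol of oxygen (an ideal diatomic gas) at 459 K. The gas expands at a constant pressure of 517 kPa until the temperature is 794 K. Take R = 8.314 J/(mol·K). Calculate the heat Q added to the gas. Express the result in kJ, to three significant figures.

Isobaric: W = nRΔT = (2.41)(8.314)(335) = 6712 J.
ΔU = nCᵥΔT with Cᵥ = 5R/2: ΔU = (2.41)(20.79)(335) = 16781 J.
Q = ΔU + W = 16781 + 6712 = 23493 J.

Q ≈ 23.5 kJ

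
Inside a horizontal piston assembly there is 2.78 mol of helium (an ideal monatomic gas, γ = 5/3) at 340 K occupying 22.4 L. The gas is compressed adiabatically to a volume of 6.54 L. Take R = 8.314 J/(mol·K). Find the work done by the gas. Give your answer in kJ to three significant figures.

Adiabatic: TV^(γ−1) = const with γ = 5/3.
T₂ = T₁ (V₁/V₂)^(γ−1) = 340 × (22.4/6.54)^0.667 = 340 × 2.272 = 772.5 K.
W_by = nCᵥ(T₁ − T₂) = (2.78)(12.47)(340 − 772.5) = -14996 J.

W ≈ -15.0 kJ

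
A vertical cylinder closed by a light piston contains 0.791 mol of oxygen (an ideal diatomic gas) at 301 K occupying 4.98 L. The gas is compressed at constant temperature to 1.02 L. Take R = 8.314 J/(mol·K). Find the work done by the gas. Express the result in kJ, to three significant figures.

W ≈ -3.14 kJ

Isothermal: W = nRT ln(V₂/V₁).
W = (0.791)(8.314)(301) × ln(1.02/4.98)
  = 1979 × -1.586
W_by_gas = -3139 J.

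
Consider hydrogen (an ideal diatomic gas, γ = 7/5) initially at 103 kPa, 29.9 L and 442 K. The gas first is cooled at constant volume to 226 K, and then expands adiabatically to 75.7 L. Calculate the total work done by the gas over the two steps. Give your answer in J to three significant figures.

W_total ≈ 1220 J

Step 1 (isochoric): W = 0 (constant volume).
After step 1: P = 52.67 kPa (V unchanged).
Step 2 (adiabatic): W = (P₁V₁ − P₂V₂)/(γ−1) = (1575 − 1086)/0.4 = 1222 J.
W_total = 0 + 1222 = 1222 J.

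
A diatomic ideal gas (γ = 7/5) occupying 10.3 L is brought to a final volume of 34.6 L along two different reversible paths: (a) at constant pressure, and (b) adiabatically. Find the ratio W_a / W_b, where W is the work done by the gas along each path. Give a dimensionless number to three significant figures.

W_a / W_b ≈ 2.46

Path (a) isobaric: W = P₁(V₂ − V₁) → W_a/(P₁V₁) = 2.359.
Path (b) adiabatic: W = P₁V₁(1 − (V₁/V₂)^(γ−1))/(γ−1) → W_b/(P₁V₁) = 0.9603.
W_a / W_b = 2.359 / 0.9603 = 2.457.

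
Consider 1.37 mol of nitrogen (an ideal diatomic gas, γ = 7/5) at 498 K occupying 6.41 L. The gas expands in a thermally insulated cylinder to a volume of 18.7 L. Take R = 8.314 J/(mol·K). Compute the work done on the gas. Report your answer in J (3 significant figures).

Adiabatic: TV^(γ−1) = const with γ = 7/5.
T₂ = T₁ (V₁/V₂)^(γ−1) = 498 × (6.41/18.7)^0.4 = 498 × 0.6516 = 324.5 K.
W_by = nCᵥ(T₁ − T₂) = (1.37)(20.79)(498 − 324.5) = 4940 J.
Work on gas = −W_by = -4940 J.

W ≈ -4940 J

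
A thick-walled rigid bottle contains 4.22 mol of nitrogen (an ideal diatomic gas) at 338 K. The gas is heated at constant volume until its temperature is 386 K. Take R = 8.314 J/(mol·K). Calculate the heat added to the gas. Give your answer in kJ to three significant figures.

Q ≈ 4.21 kJ

Constant volume ⇒ W = 0, so Q = ΔU = nCᵥΔT with Cᵥ = 5R/2 = 20.79 J/(mol·K).
ΔU = (4.22)(20.79)(386 − 338) = 4210 J.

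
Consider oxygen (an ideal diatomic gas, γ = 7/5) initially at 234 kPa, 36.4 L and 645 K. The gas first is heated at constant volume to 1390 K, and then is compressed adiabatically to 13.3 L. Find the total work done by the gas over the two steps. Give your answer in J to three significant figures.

Step 1 (isochoric): W = 0 (constant volume).
After step 1: P = 504.3 kPa (V unchanged).
Step 2 (adiabatic): W = (P₁V₁ − P₂V₂)/(γ−1) = (18356 − 27458)/0.4 = -22756 J.
W_total = 0 − 22756 = -22756 J.

W_total ≈ -22800 J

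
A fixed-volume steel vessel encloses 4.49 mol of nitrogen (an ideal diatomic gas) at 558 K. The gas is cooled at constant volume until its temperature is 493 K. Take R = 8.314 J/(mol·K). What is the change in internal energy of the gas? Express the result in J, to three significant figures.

ΔU ≈ -6070 J

Constant volume ⇒ W = 0, so Q = ΔU = nCᵥΔT with Cᵥ = 5R/2 = 20.79 J/(mol·K).
ΔU = (4.49)(20.79)(493 − 558) = -6066 J.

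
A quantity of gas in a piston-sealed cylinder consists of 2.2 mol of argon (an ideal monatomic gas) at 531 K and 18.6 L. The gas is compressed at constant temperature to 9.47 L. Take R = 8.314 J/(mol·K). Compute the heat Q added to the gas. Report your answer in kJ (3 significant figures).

Q ≈ -6.56 kJ

Isothermal ⇒ ΔU = 0, so Q = W = nRT ln(V₂/V₁).
Q = (2.2)(8.314)(531) ln(9.47/18.6) = 9712 × -0.675 = -6556 J.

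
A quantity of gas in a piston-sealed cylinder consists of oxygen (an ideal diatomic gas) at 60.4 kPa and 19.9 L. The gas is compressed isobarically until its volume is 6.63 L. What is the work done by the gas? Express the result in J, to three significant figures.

W ≈ -802 J

Isobaric: W = P ΔV.
W = (60.4 kPa)(6.63 − 19.9 L) = (60.4)(-13.27) = -801.5 J.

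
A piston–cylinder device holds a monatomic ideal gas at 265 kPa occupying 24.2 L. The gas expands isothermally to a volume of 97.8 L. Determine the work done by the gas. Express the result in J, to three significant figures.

Isothermal: W = nRT ln(V₂/V₁) = P₁V₁ ln(V₂/V₁).
P₁V₁ = (265 kPa)(24.2 L) = 6413 J.
W = 6413 × ln(97.8/24.2) = 6413 × 1.397
W_by_gas = 8956 J.

W ≈ 8960 J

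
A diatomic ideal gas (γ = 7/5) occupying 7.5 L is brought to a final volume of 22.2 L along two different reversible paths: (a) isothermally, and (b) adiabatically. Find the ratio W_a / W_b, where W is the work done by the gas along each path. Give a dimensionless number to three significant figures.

Path (a) isothermal: W = P₁V₁ ln(V₂/V₁) → W_a/(P₁V₁) = 1.085.
Path (b) adiabatic: W = P₁V₁(1 − (V₁/V₂)^(γ−1))/(γ−1) → W_b/(P₁V₁) = 0.8803.
W_a / W_b = 1.085 / 0.8803 = 1.233.

W_a / W_b ≈ 1.23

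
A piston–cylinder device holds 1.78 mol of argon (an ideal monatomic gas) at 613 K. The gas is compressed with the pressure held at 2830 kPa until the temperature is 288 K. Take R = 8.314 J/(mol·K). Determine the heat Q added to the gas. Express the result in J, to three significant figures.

Isobaric: W = nRΔT = (1.78)(8.314)(-325) = -4810 J.
ΔU = nCᵥΔT with Cᵥ = 3R/2: ΔU = (1.78)(12.47)(-325) = -7214 J.
Q = ΔU + W = -7214 − 4810 = -12024 J.

Q ≈ -12000 J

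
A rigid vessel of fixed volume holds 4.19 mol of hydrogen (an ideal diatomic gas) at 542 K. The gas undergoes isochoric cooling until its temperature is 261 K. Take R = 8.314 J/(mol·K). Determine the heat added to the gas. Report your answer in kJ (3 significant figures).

Q ≈ -24.5 kJ

Constant volume ⇒ W = 0, so Q = ΔU = nCᵥΔT with Cᵥ = 5R/2 = 20.79 J/(mol·K).
ΔU = (4.19)(20.79)(261 − 542) = -24472 J.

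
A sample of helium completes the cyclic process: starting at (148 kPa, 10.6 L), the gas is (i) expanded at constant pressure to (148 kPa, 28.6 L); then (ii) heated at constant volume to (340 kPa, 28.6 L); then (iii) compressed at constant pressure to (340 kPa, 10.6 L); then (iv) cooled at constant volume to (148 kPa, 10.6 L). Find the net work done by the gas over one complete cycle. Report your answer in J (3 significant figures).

Constant-volume legs do no work.
W(i) = (148)(28.6 − 10.6) = 2664 J; W(iii) = (340)(10.6 − 28.6) = -6120 J.
W_net = 2664 − 6120 = -3456 J (the counter-clockwise enclosed area).

W_net ≈ -3460 J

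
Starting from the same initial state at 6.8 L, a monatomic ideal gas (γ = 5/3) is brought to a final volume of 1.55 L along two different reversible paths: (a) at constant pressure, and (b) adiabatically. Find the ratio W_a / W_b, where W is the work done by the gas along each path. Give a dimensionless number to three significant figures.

Path (a) isobaric: W = P₁(V₂ − V₁) → W_a/(P₁V₁) = -0.7721.
Path (b) adiabatic: W = P₁V₁(1 − (V₁/V₂)^(γ−1))/(γ−1) → W_b/(P₁V₁) = -2.52.
W_a / W_b = -0.7721 / -2.52 = 0.3064.

W_a / W_b ≈ 0.306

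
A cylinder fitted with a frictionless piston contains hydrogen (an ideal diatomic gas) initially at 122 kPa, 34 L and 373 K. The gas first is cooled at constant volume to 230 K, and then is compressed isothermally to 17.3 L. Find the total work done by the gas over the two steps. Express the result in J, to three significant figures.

Step 1 (isochoric): W = 0 (constant volume).
After step 1: P = 75.23 kPa (V unchanged).
Step 2 (isothermal): W = P₁V₁ ln(V₂/V₁) = (2558) ln(17.3/34) = -1728 J.
W_total = 0 − 1728 = -1728 J.

W_total ≈ -1730 J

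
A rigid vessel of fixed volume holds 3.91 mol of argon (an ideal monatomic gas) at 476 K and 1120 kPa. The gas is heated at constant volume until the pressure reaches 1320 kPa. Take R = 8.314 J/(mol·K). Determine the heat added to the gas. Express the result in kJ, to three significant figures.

Q ≈ 4.14 kJ

Constant volume ⇒ W = 0, so Q = ΔU = nCᵥΔT with Cᵥ = 3R/2 = 12.47 J/(mol·K).
At constant V, T₂/T₁ = P₂/P₁ ⇒ ΔT = T₁(P₂/P₁ − 1) = 476·(1320/1120 − 1) = 85 K.
ΔU = (3.91)(12.47)(85) = 4145 J.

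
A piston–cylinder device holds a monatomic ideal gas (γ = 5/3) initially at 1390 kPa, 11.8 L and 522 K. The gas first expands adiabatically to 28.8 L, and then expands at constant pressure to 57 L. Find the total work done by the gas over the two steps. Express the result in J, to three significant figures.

Step 1 (adiabatic): W = (P₁V₁ − P₂V₂)/(γ−1) = (16402 − 9048)/0.667 = 11031 J.
After step 1: P = 314.2 kPa, V = 28.8 L, T = 288 K.
Step 2 (isobaric): W = PΔV = (314.2 kPa)(57 − 28.8 L) = 8860 J.
W_total = 11031 + 8860 = 19890 J.

W_total ≈ 19900 J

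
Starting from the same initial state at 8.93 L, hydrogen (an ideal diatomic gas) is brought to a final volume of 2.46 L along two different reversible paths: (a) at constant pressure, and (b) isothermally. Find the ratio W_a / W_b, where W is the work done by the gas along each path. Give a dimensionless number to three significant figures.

W_a / W_b ≈ 0.562

Path (a) isobaric: W = P₁(V₂ − V₁) → W_a/(P₁V₁) = -0.7245.
Path (b) isothermal: W = P₁V₁ ln(V₂/V₁) → W_b/(P₁V₁) = -1.289.
W_a / W_b = -0.7245 / -1.289 = 0.562.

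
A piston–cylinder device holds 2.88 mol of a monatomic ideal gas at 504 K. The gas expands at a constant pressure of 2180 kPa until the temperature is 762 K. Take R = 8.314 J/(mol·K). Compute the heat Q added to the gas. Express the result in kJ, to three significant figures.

Q ≈ 15.4 kJ

Isobaric: W = nRΔT = (2.88)(8.314)(258) = 6178 J.
ΔU = nCᵥΔT with Cᵥ = 3R/2: ΔU = (2.88)(12.47)(258) = 9266 J.
Q = ΔU + W = 9266 + 6178 = 15444 J.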